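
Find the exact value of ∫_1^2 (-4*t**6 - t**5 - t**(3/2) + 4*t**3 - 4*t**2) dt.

By the power rule, an antiderivative is F(t) = -4*t**7/7 - t**6/6 - 2*t**(5/2)/5 + t**4 - 4*t**3/3.
Then F(2) - F(1) = (-1648/21 - 8*sqrt(2)/5) - (-103/70) = -16171/210 - 8*sqrt(2)/5.

-16171/210 - 8*sqrt(2)/5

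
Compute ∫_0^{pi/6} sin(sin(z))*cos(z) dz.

Let u = sin(z), so du = cos(z) dz. When z = 0, u = 0; when z = pi/6, u = 1/2.
The integral becomes ∫ sin(u) du from 0 to 1/2, with antiderivative -cos(u).
Back in z: F(z) = -cos(sin(z)).
Then F(pi/6) - F(0) = (-cos(1/2)) - (-1) = 1 - cos(1/2).

1 - cos(1/2)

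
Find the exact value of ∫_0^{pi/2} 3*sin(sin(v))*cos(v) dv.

Let u = sin(v), so du = cos(v) dv. When v = 0, u = 0; when v = pi/2, u = 1.
The integral becomes 3·∫ sin(u) du from 0 to 1, with antiderivative -3*cos(u).
Back in v: F(v) = -3*cos(sin(v)).
Then F(pi/2) - F(0) = (-3*cos(1)) - (-3) = 3 - 3*cos(1).

3 - 3*cos(1)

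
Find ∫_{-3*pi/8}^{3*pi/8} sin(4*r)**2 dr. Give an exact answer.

Use the identity sin^2(4*r) = (1 - cos(8*r))/2.
An antiderivative is F(r) = r/2 - sin(8*r)/16.
Then F(3*pi/8) - F(-3*pi/8) = (3*pi/16) - (-3*pi/16) = 3*pi/8.

3*pi/8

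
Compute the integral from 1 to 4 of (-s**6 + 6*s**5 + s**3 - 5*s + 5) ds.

By the power rule, an antiderivative is F(s) = -s**7/7 + s**6 + s**4/4 - 5*s**2/2 + 5*s.
Then F(4) - F(1) = (12596/7) - (101/28) = 50283/28.

50283/28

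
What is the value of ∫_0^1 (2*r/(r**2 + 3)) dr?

Let u = r**2 + 3, so du = 2*r dr. When r = 0, u = 3; when r = 1, u = 4.
The integral becomes ∫ 1/u du from 3 to 4, with antiderivative log(u).
Back in r: F(r) = log(r**2 + 3).
Then F(1) - F(0) = (log(4)) - (log(3)) = log(4/3).

log(4/3)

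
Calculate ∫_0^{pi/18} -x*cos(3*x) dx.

Integrate by parts once (u = x, dv = -cos(3*x) dx).
An antiderivative is F(x) = -x*sin(3*x)/3 - cos(3*x)/9.
Then F(pi/18) - F(0) = (-sqrt(3)/18 - pi/108) - (-1/9) = -sqrt(3)/18 - pi/108 + 1/9.

-sqrt(3)/18 - pi/108 + 1/9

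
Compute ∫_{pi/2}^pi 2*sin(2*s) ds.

An antiderivative is F(s) = -cos(2*s).
Then F(pi) - F(pi/2) = (-1) - (1) = -2.

-2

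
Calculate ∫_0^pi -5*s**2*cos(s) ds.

Integrate by parts twice (u = s^2, dv = -5*cos(s) ds).
An antiderivative is F(s) = -5*s**2*sin(s) - 10*s*cos(s) + 10*sin(s).
Then F(pi) - F(0) = (10*pi) - (0) = 10*pi.

10*pi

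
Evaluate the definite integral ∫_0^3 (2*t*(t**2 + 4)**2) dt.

Let u = t**2 + 4, so du = 2*t dt. When t = 0, u = 4; when t = 3, u = 13.
The integral becomes ∫ u**2 du from 4 to 13, with antiderivative u**3/3.
Back in t: F(t) = (t**2 + 4)**3/3.
Then F(3) - F(0) = (2197/3) - (64/3) = 711.

711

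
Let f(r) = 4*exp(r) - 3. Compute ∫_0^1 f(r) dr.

An antiderivative is F(r) = -3*r + 4*exp(r).
Then F(1) - F(0) = (-3 + 4*E) - (4) = -7 + 4*E.

-7 + 4*E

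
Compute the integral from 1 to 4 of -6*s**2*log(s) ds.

42 - 256*log(2)

Integrate by parts once (u = ln s, dv = -6*s**2 ds).
An antiderivative is F(s) = -2*s**3*(3*log(s) - 1)/3.
Then F(4) - F(1) = (128/3 - 256*log(2)) - (2/3) = 42 - 256*log(2).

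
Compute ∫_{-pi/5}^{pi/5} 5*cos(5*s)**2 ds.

Use the identity cos^2(5*s) = (1 + cos(10*s))/2.
An antiderivative is F(s) = 5*s/2 + sin(10*s)/4.
Then F(pi/5) - F(-pi/5) = (pi/2) - (-pi/2) = pi.

pi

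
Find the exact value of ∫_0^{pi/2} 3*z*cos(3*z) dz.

-pi/2 - 1/3

Integrate by parts once (u = z, dv = 3*cos(3*z) dz).
An antiderivative is F(z) = z*sin(3*z) + cos(3*z)/3.
Then F(pi/2) - F(0) = (-pi/2) - (1/3) = -pi/2 - 1/3.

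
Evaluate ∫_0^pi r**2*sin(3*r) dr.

Integrate by parts twice (u = r^2, dv = sin(3*r) dr).
An antiderivative is F(r) = -r**2*cos(3*r)/3 + 2*r*sin(3*r)/9 + 2*cos(3*r)/27.
Then F(pi) - F(0) = (-2/27 + pi**2/3) - (2/27) = -4/27 + pi**2/3.

-4/27 + pi**2/3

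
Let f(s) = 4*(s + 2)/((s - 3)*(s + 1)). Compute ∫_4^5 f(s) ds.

Factor the denominator: s**2 - 2*s - 3 = (s + 1)(s - 3).
Partial fractions: 4*(s + 2)/((s - 3)*(s + 1)) = -1/(s + 1) + 5/(s - 3).
An antiderivative is F(s) = 5*log(s - 3) - log(s + 1).
Then F(5) - F(4) = (log(16/3)) - (-log(5)) = log(80/3).

log(80/3)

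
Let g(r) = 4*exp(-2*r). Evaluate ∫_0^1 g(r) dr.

2 - 2*exp(-2)

An antiderivative is F(r) = -2*exp(-2*r).
Then F(1) - F(0) = (-2*exp(-2)) - (-2) = 2 - 2*exp(-2).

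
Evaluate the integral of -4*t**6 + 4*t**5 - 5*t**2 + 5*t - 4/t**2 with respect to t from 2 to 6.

-2711036/21

By the power rule, an antiderivative is F(t) = -4*t**7/7 + 2*t**6/3 - 5*t**3/3 + 5*t**2/2 + 4/t.
Then F(6) - F(2) = (-2711704/21) - (-668/21) = -2711036/21.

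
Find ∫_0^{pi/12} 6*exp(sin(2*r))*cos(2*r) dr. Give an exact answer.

-3 + 3*exp(1/2)

Let u = sin(2*r), so du = 2*cos(2*r) dr. When r = 0, u = 0; when r = pi/12, u = 1/2.
The integral becomes 3·∫ exp(u) du from 0 to 1/2, with antiderivative 3*exp(u).
Back in r: F(r) = 3*exp(sin(2*r)).
Then F(pi/12) - F(0) = (3*exp(1/2)) - (3) = -3 + 3*exp(1/2).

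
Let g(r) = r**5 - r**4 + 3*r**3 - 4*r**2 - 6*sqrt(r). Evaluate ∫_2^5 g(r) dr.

-20*sqrt(5) + 8*sqrt(2) + 45513/20

By the power rule, an antiderivative is F(r) = r**6/6 - r**5/5 + 3*r**4/4 - 4*r**(3/2) - 4*r**3/3.
Then F(5) - F(2) = (9125/4 - 20*sqrt(5)) - (28/5 - 8*sqrt(2)) = -20*sqrt(5) + 8*sqrt(2) + 45513/20.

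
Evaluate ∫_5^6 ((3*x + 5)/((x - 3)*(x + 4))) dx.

Factor the denominator: x**2 + x - 12 = (x + 4)(x - 3).
Partial fractions: (3*x + 5)/((x - 3)*(x + 4)) = 1/(x + 4) + 2/(x - 3).
An antiderivative is F(x) = 2*log(x - 3) + log(x + 4).
Then F(6) - F(5) = (log(90)) - (log(36)) = log(5/2).

log(5/2)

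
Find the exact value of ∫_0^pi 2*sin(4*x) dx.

0

An antiderivative is F(x) = -cos(4*x)/2.
Then F(pi) - F(0) = (-1/2) - (-1/2) = 0.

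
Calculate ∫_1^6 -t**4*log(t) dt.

Integrate by parts once (u = ln t, dv = -t**4 dt).
An antiderivative is F(t) = -t**5*(5*log(t) - 1)/25.
Then F(6) - F(1) = (7776/25 - 7776*log(6)/5) - (1/25) = 311 - 7776*log(6)/5.

311 - 7776*log(6)/5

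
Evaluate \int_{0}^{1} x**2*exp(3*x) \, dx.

Integrate by parts twice (u = x^2, dv = exp(3*x) dx).
An antiderivative is F(x) = (9*x**2 - 6*x + 2)*exp(3*x)/27.
Then F(1) - F(0) = (5*exp(3)/27) - (2/27) = -2/27 + 5*exp(3)/27.

-2/27 + 5*exp(3)/27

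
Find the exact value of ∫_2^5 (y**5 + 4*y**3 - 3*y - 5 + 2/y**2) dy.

By the power rule, an antiderivative is F(y) = y**6/6 + y**4 - 3*y**2/2 - 5*y - 2/y.
Then F(5) - F(2) = (47494/15) - (29/3) = 15783/5.

15783/5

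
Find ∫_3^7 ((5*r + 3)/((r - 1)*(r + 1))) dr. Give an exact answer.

Factor the denominator: r**2 - 1 = (r + 1)(r - 1).
Partial fractions: (5*r + 3)/((r - 1)*(r + 1)) = 1/(r + 1) + 4/(r - 1).
An antiderivative is F(r) = 4*log(r - 1) + log(r + 1).
Then F(7) - F(3) = (4*log(3) + 7*log(2)) - (log(64)) = log(2) + 4*log(3).

log(2) + 4*log(3)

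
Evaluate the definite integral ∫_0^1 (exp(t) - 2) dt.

-3 + E

An antiderivative is F(t) = -2*t + exp(t).
Then F(1) - F(0) = (-2 + E) - (1) = -3 + E.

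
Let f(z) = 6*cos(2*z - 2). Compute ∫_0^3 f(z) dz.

3*sin(4) + 3*sin(2)

Let u = 2*z - 2, so du = 2 dz. When z = 0, u = -2; when z = 3, u = 4.
The integral becomes 3·∫ cos(u) du from -2 to 4, with antiderivative 3*sin(u).
Back in z: F(z) = 3*sin(2*z - 2).
Then F(3) - F(0) = (3*sin(4)) - (-3*sin(2)) = 3*sin(4) + 3*sin(2).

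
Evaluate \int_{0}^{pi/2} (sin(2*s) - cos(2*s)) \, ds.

An antiderivative is F(s) = -sin(2*s)/2 - cos(2*s)/2.
Then F(pi/2) - F(0) = (1/2) - (-1/2) = 1.

1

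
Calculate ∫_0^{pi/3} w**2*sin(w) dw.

-1 - pi**2/18 + sqrt(3)*pi/3

Integrate by parts twice (u = w^2, dv = sin(w) dw).
An antiderivative is F(w) = -w**2*cos(w) + 2*w*sin(w) + 2*cos(w).
Then F(pi/3) - F(0) = (-pi**2/18 + 1 + sqrt(3)*pi/3) - (2) = -1 - pi**2/18 + sqrt(3)*pi/3.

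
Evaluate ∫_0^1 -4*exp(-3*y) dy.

-4/3 + 4*exp(-3)/3

An antiderivative is F(y) = 4*exp(-3*y)/3.
Then F(1) - F(0) = (4*exp(-3)/3) - (4/3) = -4/3 + 4*exp(-3)/3.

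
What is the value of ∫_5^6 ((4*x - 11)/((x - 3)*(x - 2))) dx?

Factor the denominator: x**2 - 5*x + 6 = (x - 2)(x - 3).
Partial fractions: (4*x - 11)/((x - 3)*(x - 2)) = 3/(x - 2) + 1/(x - 3).
An antiderivative is F(x) = log(x - 3) + 3*log(x - 2).
Then F(6) - F(5) = (log(3) + 6*log(2)) - (log(54)) = log(32/9).

log(32/9)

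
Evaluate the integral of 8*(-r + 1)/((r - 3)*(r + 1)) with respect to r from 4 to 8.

-8*log(3)

Factor the denominator: r**2 - 2*r - 3 = (r + 1)(r - 3).
Partial fractions: 8*(-r + 1)/((r - 3)*(r + 1)) = -4/(r + 1) - 4/(r - 3).
An antiderivative is F(r) = -4*log(r - 3) - 4*log(r + 1).
Then F(8) - F(4) = (-8*log(3) - 4*log(5)) - (-4*log(5)) = -8*log(3).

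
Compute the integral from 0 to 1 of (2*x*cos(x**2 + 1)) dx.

Let u = x**2 + 1, so du = 2*x dx. When x = 0, u = 1; when x = 1, u = 2.
The integral becomes ∫ cos(u) du from 1 to 2, with antiderivative sin(u).
Back in x: F(x) = sin(x**2 + 1).
Then F(1) - F(0) = (sin(2)) - (sin(1)) = -sin(1) + sin(2).

-sin(1) + sin(2)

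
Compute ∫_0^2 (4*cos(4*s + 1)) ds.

-sin(1) + sin(9)

Let u = 4*s + 1, so du = 4 ds. When s = 0, u = 1; when s = 2, u = 9.
The integral becomes ∫ cos(u) du from 1 to 9, with antiderivative sin(u).
Back in s: F(s) = sin(4*s + 1).
Then F(2) - F(0) = (sin(9)) - (sin(1)) = -sin(1) + sin(9).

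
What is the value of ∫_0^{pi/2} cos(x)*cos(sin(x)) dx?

sin(1)

Let u = sin(x), so du = cos(x) dx. When x = 0, u = 0; when x = pi/2, u = 1.
The integral becomes ∫ cos(u) du from 0 to 1, with antiderivative sin(u).
Back in x: F(x) = sin(sin(x)).
Then F(pi/2) - F(0) = (sin(1)) - (0) = sin(1).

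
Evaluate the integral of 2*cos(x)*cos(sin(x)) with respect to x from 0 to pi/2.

2*sin(1)

Let u = sin(x), so du = cos(x) dx. When x = 0, u = 0; when x = pi/2, u = 1.
The integral becomes 2·∫ cos(u) du from 0 to 1, with antiderivative 2*sin(u).
Back in x: F(x) = 2*sin(sin(x)).
Then F(pi/2) - F(0) = (2*sin(1)) - (0) = 2*sin(1).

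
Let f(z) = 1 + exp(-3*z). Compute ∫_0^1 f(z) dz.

4/3 - exp(-3)/3

An antiderivative is F(z) = z - exp(-3*z)/3.
Then F(1) - F(0) = (1 - exp(-3)/3) - (-1/3) = 4/3 - exp(-3)/3.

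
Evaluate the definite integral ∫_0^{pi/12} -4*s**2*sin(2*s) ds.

-sqrt(3)/2 - pi/12 + sqrt(3)*pi**2/144 + 1

Integrate by parts twice (u = s^2, dv = -4*sin(2*s) ds).
An antiderivative is F(s) = 2*s**2*cos(2*s) - 2*s*sin(2*s) - cos(2*s).
Then F(pi/12) - F(0) = (-sqrt(3)/2 - pi/12 + sqrt(3)*pi**2/144) - (-1) = -sqrt(3)/2 - pi/12 + sqrt(3)*pi**2/144 + 1.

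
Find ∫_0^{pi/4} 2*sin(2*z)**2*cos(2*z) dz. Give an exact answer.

1/3

Let u = sin(2*z), so du = 2*cos(2*z) dz. When z = 0, u = 0; when z = pi/4, u = 1.
The integral becomes ∫ u**2 du from 0 to 1, with antiderivative u**3/3.
Back in z: F(z) = sin(2*z)**3/3.
Then F(pi/4) - F(0) = (1/3) - (0) = 1/3.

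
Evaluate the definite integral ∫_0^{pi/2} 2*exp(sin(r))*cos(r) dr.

Let u = sin(r), so du = cos(r) dr. When r = 0, u = 0; when r = pi/2, u = 1.
The integral becomes 2·∫ exp(u) du from 0 to 1, with antiderivative 2*exp(u).
Back in r: F(r) = 2*exp(sin(r)).
Then F(pi/2) - F(0) = (2*E) - (2) = -2 + 2*E.

-2 + 2*E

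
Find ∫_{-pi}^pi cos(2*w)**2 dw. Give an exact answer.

pi

Use the identity cos^2(2*w) = (1 + cos(4*w))/2.
An antiderivative is F(w) = w/2 + sin(4*w)/8.
Then F(pi) - F(-pi) = (pi/2) - (-pi/2) = pi.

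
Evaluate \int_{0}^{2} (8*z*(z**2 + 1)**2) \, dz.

Let u = z**2 + 1, so du = 2*z dz. When z = 0, u = 1; when z = 2, u = 5.
The integral becomes 4·∫ u**2 du from 1 to 5, with antiderivative 4*u**3/3.
Back in z: F(z) = 4*(z**2 + 1)**3/3.
Then F(2) - F(0) = (500/3) - (4/3) = 496/3.

496/3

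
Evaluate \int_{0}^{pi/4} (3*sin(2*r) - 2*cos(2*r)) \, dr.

An antiderivative is F(r) = -sin(2*r) - 3*cos(2*r)/2.
Then F(pi/4) - F(0) = (-1) - (-3/2) = 1/2.

1/2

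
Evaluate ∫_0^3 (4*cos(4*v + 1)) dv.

-sin(1) + sin(13)

Let u = 4*v + 1, so du = 4 dv. When v = 0, u = 1; when v = 3, u = 13.
The integral becomes ∫ cos(u) du from 1 to 13, with antiderivative sin(u).
Back in v: F(v) = sin(4*v + 1).
Then F(3) - F(0) = (sin(13)) - (sin(1)) = -sin(1) + sin(13).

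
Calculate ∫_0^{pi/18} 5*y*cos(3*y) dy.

Integrate by parts once (u = y, dv = 5*cos(3*y) dy).
An antiderivative is F(y) = 5*y*sin(3*y)/3 + 5*cos(3*y)/9.
Then F(pi/18) - F(0) = (5*pi/108 + 5*sqrt(3)/18) - (5/9) = -5/9 + 5*pi/108 + 5*sqrt(3)/18.

-5/9 + 5*pi/108 + 5*sqrt(3)/18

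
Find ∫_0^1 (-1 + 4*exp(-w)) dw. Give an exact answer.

An antiderivative is F(w) = -w - 4*exp(-w).
Then F(1) - F(0) = (-4*exp(-1) - 1) - (-4) = 3 - 4*exp(-1).

3 - 4*exp(-1)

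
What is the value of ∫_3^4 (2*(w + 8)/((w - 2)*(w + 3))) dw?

Factor the denominator: w**2 + w - 6 = (w + 3)(w - 2).
Partial fractions: 2*(w + 8)/((w - 2)*(w + 3)) = -2/(w + 3) + 4/(w - 2).
An antiderivative is F(w) = 4*log(w - 2) - 2*log(w + 3).
Then F(4) - F(3) = (log(16/49)) - (-log(36)) = -2*log(7) + 2*log(3) + 6*log(2).

-2*log(7) + 2*log(3) + 6*log(2)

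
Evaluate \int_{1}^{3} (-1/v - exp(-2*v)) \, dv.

-log(3) - exp(-2)/2 + exp(-6)/2

An antiderivative is F(v) = -log(v) + exp(-2*v)/2.
Then F(3) - F(1) = (-log(3) + exp(-6)/2) - (exp(-2)/2) = -log(3) - exp(-2)/2 + exp(-6)/2.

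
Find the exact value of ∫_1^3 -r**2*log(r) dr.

26/9 - 9*log(3)

Integrate by parts once (u = ln r, dv = -r**2 dr).
An antiderivative is F(r) = -r**3*(3*log(r) - 1)/9.
Then F(3) - F(1) = (3 - 9*log(3)) - (1/9) = 26/9 - 9*log(3).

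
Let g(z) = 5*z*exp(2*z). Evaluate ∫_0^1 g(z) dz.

5/4 + 5*exp(2)/4

Integrate by parts once (u = z, dv = 5*exp(2*z) dz).
An antiderivative is F(z) = (10*z - 5)*exp(2*z)/4.
Then F(1) - F(0) = (5*exp(2)/4) - (-5/4) = 5/4 + 5*exp(2)/4.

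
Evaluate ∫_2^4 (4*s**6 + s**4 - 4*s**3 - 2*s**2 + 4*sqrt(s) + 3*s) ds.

By the power rule, an antiderivative is F(s) = 4*s**7/7 + s**5/5 - s**4 + 8*s**(3/2)/3 - 2*s**3/3 + 3*s**2/2.
Then F(4) - F(2) = (977944/105) - (16*sqrt(2)/3 + 6742/105) = 323734/35 - 16*sqrt(2)/3.

323734/35 - 16*sqrt(2)/3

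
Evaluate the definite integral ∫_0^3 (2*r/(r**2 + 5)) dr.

log(14/5)

Let u = r**2 + 5, so du = 2*r dr. When r = 0, u = 5; when r = 3, u = 14.
The integral becomes ∫ 1/u du from 5 to 14, with antiderivative log(u).
Back in r: F(r) = log(r**2 + 5).
Then F(3) - F(0) = (log(14)) - (log(5)) = log(14/5).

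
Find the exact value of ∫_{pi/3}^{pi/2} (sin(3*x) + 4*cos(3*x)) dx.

-5/3

An antiderivative is F(x) = 4*sin(3*x)/3 - cos(3*x)/3.
Then F(pi/2) - F(pi/3) = (-4/3) - (1/3) = -5/3.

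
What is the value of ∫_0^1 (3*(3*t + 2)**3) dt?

Let u = 3*t + 2, so du = 3 dt. When t = 0, u = 2; when t = 1, u = 5.
The integral becomes ∫ u**3 du from 2 to 5, with antiderivative u**4/4.
Back in t: F(t) = (3*t + 2)**4/4.
Then F(1) - F(0) = (625/4) - (4) = 609/4.

609/4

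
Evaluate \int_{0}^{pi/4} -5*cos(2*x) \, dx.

-5/2

An antiderivative is F(x) = -5*sin(2*x)/2.
Then F(pi/4) - F(0) = (-5/2) - (0) = -5/2.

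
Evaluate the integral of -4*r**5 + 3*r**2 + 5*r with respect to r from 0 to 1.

17/6

By the power rule, an antiderivative is F(r) = -2*r**6/3 + r**3 + 5*r**2/2.
Then F(1) - F(0) = (17/6) - (0) = 17/6.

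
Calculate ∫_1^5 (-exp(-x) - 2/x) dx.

An antiderivative is F(x) = -2*log(x) + exp(-x).
Then F(5) - F(1) = (-2*log(5) + exp(-5)) - (exp(-1)) = -2*log(5) - exp(-1) + exp(-5).

-2*log(5) - exp(-1) + exp(-5)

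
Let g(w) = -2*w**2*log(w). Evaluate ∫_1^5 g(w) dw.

248/9 - 250*log(5)/3

Integrate by parts once (u = ln w, dv = -2*w**2 dw).
An antiderivative is F(w) = -2*w**3*(3*log(w) - 1)/9.
Then F(5) - F(1) = (250/9 - 250*log(5)/3) - (2/9) = 248/9 - 250*log(5)/3.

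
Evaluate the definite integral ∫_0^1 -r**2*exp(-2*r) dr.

(5 - exp(2))*exp(-2)/4

Integrate by parts twice (u = r^2, dv = -exp(-2*r) dr).
An antiderivative is F(r) = (2*r**2 + 2*r + 1)*exp(-2*r)/4.
Then F(1) - F(0) = (5*exp(-2)/4) - (1/4) = (5 - exp(2))*exp(-2)/4.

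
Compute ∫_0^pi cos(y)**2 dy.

Use the identity cos^2(y) = (1 + cos(2*y))/2.
An antiderivative is F(y) = y/2 + sin(2*y)/4.
Then F(pi) - F(0) = (pi/2) - (0) = pi/2.

pi/2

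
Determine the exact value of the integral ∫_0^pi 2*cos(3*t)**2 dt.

Use the identity cos^2(3*t) = (1 + cos(6*t))/2.
An antiderivative is F(t) = t + sin(6*t)/6.
Then F(pi) - F(0) = (pi) - (0) = pi.

pi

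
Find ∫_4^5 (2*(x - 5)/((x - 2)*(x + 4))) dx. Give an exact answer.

Factor the denominator: x**2 + 2*x - 8 = (x + 4)(x - 2).
Partial fractions: 2*(x - 5)/((x - 2)*(x + 4)) = 3/(x + 4) - 1/(x - 2).
An antiderivative is F(x) = -log(x - 2) + 3*log(x + 4).
Then F(5) - F(4) = (5*log(3)) - (8*log(2)) = -8*log(2) + 5*log(3).

-8*log(2) + 5*log(3)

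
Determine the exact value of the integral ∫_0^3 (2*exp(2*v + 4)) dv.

Let u = 2*v + 4, so du = 2 dv. When v = 0, u = 4; when v = 3, u = 10.
The integral becomes ∫ exp(u) du from 4 to 10, with antiderivative exp(u).
Back in v: F(v) = exp(2*v + 4).
Then F(3) - F(0) = (exp(10)) - (exp(4)) = -exp(4) + exp(10).

-exp(4) + exp(10)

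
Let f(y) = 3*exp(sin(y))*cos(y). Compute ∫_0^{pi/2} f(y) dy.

-3 + 3*E

Let u = sin(y), so du = cos(y) dy. When y = 0, u = 0; when y = pi/2, u = 1.
The integral becomes 3·∫ exp(u) du from 0 to 1, with antiderivative 3*exp(u).
Back in y: F(y) = 3*exp(sin(y)).
Then F(pi/2) - F(0) = (3*E) - (3) = -3 + 3*E.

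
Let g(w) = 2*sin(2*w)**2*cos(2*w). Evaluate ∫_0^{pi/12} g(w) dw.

Let u = sin(2*w), so du = 2*cos(2*w) dw. When w = 0, u = 0; when w = pi/12, u = 1/2.
The integral becomes ∫ u**2 du from 0 to 1/2, with antiderivative u**3/3.
Back in w: F(w) = sin(2*w)**3/3.
Then F(pi/12) - F(0) = (1/24) - (0) = 1/24.

1/24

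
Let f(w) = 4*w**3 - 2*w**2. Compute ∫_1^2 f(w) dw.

By the power rule, an antiderivative is F(w) = w**4 - 2*w**3/3.
Then F(2) - F(1) = (32/3) - (1/3) = 31/3.

31/3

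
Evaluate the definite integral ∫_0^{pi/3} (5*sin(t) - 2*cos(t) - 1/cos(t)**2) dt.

An antiderivative is F(t) = -2*sin(t) - 5*cos(t) - tan(t).
Then F(pi/3) - F(0) = (-2*sqrt(3) - 5/2) - (-5) = 5/2 - 2*sqrt(3).

5/2 - 2*sqrt(3)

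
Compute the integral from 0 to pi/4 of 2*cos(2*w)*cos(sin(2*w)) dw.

sin(1)

Let u = sin(2*w), so du = 2*cos(2*w) dw. When w = 0, u = 0; when w = pi/4, u = 1.
The integral becomes ∫ cos(u) du from 0 to 1, with antiderivative sin(u).
Back in w: F(w) = sin(sin(2*w)).
Then F(pi/4) - F(0) = (sin(1)) - (0) = sin(1).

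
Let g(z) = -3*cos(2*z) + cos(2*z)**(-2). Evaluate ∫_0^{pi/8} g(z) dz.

An antiderivative is F(z) = -3*sin(2*z)/2 + tan(2*z)/2.
Then F(pi/8) - F(0) = (1/2 - 3*sqrt(2)/4) - (0) = 1/2 - 3*sqrt(2)/4.

1/2 - 3*sqrt(2)/4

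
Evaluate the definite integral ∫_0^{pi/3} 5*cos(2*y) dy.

5*sqrt(3)/4

An antiderivative is F(y) = 5*sin(2*y)/2.
Then F(pi/3) - F(0) = (5*sqrt(3)/4) - (0) = 5*sqrt(3)/4.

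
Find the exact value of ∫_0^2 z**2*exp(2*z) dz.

-1/4 + 5*exp(4)/4

Integrate by parts twice (u = z^2, dv = exp(2*z) dz).
An antiderivative is F(z) = (2*z**2 - 2*z + 1)*exp(2*z)/4.
Then F(2) - F(0) = (5*exp(4)/4) - (1/4) = -1/4 + 5*exp(4)/4.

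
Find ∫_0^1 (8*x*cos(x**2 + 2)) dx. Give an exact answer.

-4*sin(2) + 4*sin(3)

Let u = x**2 + 2, so du = 2*x dx. When x = 0, u = 2; when x = 1, u = 3.
The integral becomes 4·∫ cos(u) du from 2 to 3, with antiderivative 4*sin(u).
Back in x: F(x) = 4*sin(x**2 + 2).
Then F(1) - F(0) = (4*sin(3)) - (4*sin(2)) = -4*sin(2) + 4*sin(3).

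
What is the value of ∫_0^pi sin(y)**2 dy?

Use the identity sin^2(y) = (1 - cos(2*y))/2.
An antiderivative is F(y) = y/2 - sin(2*y)/4.
Then F(pi) - F(0) = (pi/2) - (0) = pi/2.

pi/2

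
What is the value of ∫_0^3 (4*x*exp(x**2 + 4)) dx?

Let u = x**2 + 4, so du = 2*x dx. When x = 0, u = 4; when x = 3, u = 13.
The integral becomes 2·∫ exp(u) du from 4 to 13, with antiderivative 2*exp(u).
Back in x: F(x) = 2*exp(x**2 + 4).
Then F(3) - F(0) = (2*exp(13)) - (2*exp(4)) = -2*(1 - exp(9))*exp(4).

-2*(1 - exp(9))*exp(4)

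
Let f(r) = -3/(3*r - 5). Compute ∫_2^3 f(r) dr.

-log(4)

An antiderivative is F(r) = -log(3*r - 5).
Then F(3) - F(2) = (-log(4)) - (0) = -log(4).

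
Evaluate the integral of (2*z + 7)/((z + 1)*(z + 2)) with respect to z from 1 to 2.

-11*log(2) + 8*log(3)

Factor the denominator: z**2 + 3*z + 2 = (z + 2)(z + 1).
Partial fractions: (2*z + 7)/((z + 1)*(z + 2)) = -3/(z + 2) + 5/(z + 1).
An antiderivative is F(z) = 5*log(z + 1) - 3*log(z + 2).
Then F(2) - F(1) = (-6*log(2) + 5*log(3)) - (log(32/27)) = -11*log(2) + 8*log(3).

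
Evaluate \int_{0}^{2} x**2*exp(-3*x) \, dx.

2/27 - 50*exp(-6)/27

Integrate by parts twice (u = x^2, dv = exp(-3*x) dx).
An antiderivative is F(x) = (-9*x**2 - 6*x - 2)*exp(-3*x)/27.
Then F(2) - F(0) = (-50*exp(-6)/27) - (-2/27) = 2/27 - 50*exp(-6)/27.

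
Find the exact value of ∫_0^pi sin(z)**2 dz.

Use the identity sin^2(z) = (1 - cos(2*z))/2.
An antiderivative is F(z) = z/2 - sin(2*z)/4.
Then F(pi) - F(0) = (pi/2) - (0) = pi/2.

pi/2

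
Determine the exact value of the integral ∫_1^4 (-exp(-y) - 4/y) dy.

An antiderivative is F(y) = -4*log(y) + exp(-y).
Then F(4) - F(1) = (-8*log(2) + exp(-4)) - (exp(-1)) = -8*log(2) - exp(-1) + exp(-4).

-8*log(2) - exp(-1) + exp(-4)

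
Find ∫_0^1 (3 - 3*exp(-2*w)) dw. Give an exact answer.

An antiderivative is F(w) = 3*w + 3*exp(-2*w)/2.
Then F(1) - F(0) = (3*exp(-2)/2 + 3) - (3/2) = 3*exp(-2)/2 + 3/2.

3*exp(-2)/2 + 3/2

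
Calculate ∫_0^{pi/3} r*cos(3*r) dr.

Integrate by parts once (u = r, dv = cos(3*r) dr).
An antiderivative is F(r) = r*sin(3*r)/3 + cos(3*r)/9.
Then F(pi/3) - F(0) = (-1/9) - (1/9) = -2/9.

-2/9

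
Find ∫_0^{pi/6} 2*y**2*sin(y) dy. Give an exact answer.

-4 - sqrt(3)*pi**2/36 + pi/3 + 2*sqrt(3)

Integrate by parts twice (u = y^2, dv = 2*sin(y) dy).
An antiderivative is F(y) = -2*y**2*cos(y) + 4*y*sin(y) + 4*cos(y).
Then F(pi/6) - F(0) = (-sqrt(3)*pi**2/36 + pi/3 + 2*sqrt(3)) - (4) = -4 - sqrt(3)*pi**2/36 + pi/3 + 2*sqrt(3).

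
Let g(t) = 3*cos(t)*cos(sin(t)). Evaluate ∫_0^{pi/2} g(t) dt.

Let u = sin(t), so du = cos(t) dt. When t = 0, u = 0; when t = pi/2, u = 1.
The integral becomes 3·∫ cos(u) du from 0 to 1, with antiderivative 3*sin(u).
Back in t: F(t) = 3*sin(sin(t)).
Then F(pi/2) - F(0) = (3*sin(1)) - (0) = 3*sin(1).

3*sin(1)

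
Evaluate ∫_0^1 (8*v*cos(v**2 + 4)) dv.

Let u = v**2 + 4, so du = 2*v dv. When v = 0, u = 4; when v = 1, u = 5.
The integral becomes 4·∫ cos(u) du from 4 to 5, with antiderivative 4*sin(u).
Back in v: F(v) = 4*sin(v**2 + 4).
Then F(1) - F(0) = (4*sin(5)) - (4*sin(4)) = 4*sin(5) - 4*sin(4).

4*sin(5) - 4*sin(4)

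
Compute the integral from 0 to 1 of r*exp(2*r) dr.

Integrate by parts once (u = r, dv = exp(2*r) dr).
An antiderivative is F(r) = (2*r - 1)*exp(2*r)/4.
Then F(1) - F(0) = (exp(2)/4) - (-1/4) = 1/4 + exp(2)/4.

1/4 + exp(2)/4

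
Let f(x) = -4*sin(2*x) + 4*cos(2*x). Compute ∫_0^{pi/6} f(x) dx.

An antiderivative is F(x) = 2*sin(2*x) + 2*cos(2*x).
Then F(pi/6) - F(0) = (1 + sqrt(3)) - (2) = -1 + sqrt(3).

-1 + sqrt(3)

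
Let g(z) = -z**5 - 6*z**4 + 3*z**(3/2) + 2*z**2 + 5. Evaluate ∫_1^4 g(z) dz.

By the power rule, an antiderivative is F(z) = -z**6/6 + 6*z**(5/2)/5 - 6*z**5/5 + 2*z**3/3 + 5*z.
Then F(4) - F(1) = (-9052/5) - (11/2) = -18159/10.

-18159/10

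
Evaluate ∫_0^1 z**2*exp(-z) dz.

Integrate by parts twice (u = z^2, dv = exp(-z) dz).
An antiderivative is F(z) = (-z**2 - 2*z - 2)*exp(-z).
Then F(1) - F(0) = (-5*exp(-1)) - (-2) = 2 - 5*exp(-1).

2 - 5*exp(-1)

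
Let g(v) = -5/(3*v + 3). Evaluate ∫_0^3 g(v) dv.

-10*log(2)/3

An antiderivative is F(v) = -5*log(3*v + 3)/3.
Then F(3) - F(0) = (-5*log(12)/3) - (-5*log(3)/3) = -10*log(2)/3.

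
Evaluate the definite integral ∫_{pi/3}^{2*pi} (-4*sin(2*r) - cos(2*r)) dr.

sqrt(3)/4 + 3

An antiderivative is F(r) = -sin(2*r)/2 + 2*cos(2*r).
Then F(2*pi) - F(pi/3) = (2) - (-1 - sqrt(3)/4) = sqrt(3)/4 + 3.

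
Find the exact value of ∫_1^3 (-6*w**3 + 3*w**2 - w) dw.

-98

By the power rule, an antiderivative is F(w) = -3*w**4/2 + w**3 - w**2/2.
Then F(3) - F(1) = (-99) - (-1) = -98.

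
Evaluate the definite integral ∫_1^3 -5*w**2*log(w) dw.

130/9 - 45*log(3)

Integrate by parts once (u = ln w, dv = -5*w**2 dw).
An antiderivative is F(w) = -5*w**3*(3*log(w) - 1)/9.
Then F(3) - F(1) = (15 - 45*log(3)) - (5/9) = 130/9 - 45*log(3).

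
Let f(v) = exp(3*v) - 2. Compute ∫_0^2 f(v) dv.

-13/3 + exp(6)/3

An antiderivative is F(v) = exp(3*v)/3 - 2*v.
Then F(2) - F(0) = (-4 + exp(6)/3) - (1/3) = -13/3 + exp(6)/3.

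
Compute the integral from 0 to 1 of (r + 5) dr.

11/2

By the power rule, an antiderivative is F(r) = r**2/2 + 5*r.
Then F(1) - F(0) = (11/2) - (0) = 11/2.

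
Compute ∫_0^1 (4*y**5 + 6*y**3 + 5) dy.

43/6

By the power rule, an antiderivative is F(y) = 2*y**6/3 + 3*y**4/2 + 5*y.
Then F(1) - F(0) = (43/6) - (0) = 43/6.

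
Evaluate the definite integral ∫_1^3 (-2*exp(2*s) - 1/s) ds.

-exp(6) - log(3) + exp(2)

An antiderivative is F(s) = -exp(2*s) - log(s).
Then F(3) - F(1) = (-exp(6) - log(3)) - (-exp(2)) = -exp(6) - log(3) + exp(2).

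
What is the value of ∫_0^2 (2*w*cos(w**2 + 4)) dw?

Let u = w**2 + 4, so du = 2*w dw. When w = 0, u = 4; when w = 2, u = 8.
The integral becomes ∫ cos(u) du from 4 to 8, with antiderivative sin(u).
Back in w: F(w) = sin(w**2 + 4).
Then F(2) - F(0) = (sin(8)) - (sin(4)) = -sin(4) + sin(8).

-sin(4) + sin(8)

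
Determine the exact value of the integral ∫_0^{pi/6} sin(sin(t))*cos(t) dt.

Let u = sin(t), so du = cos(t) dt. When t = 0, u = 0; when t = pi/6, u = 1/2.
The integral becomes ∫ sin(u) du from 0 to 1/2, with antiderivative -cos(u).
Back in t: F(t) = -cos(sin(t)).
Then F(pi/6) - F(0) = (-cos(1/2)) - (-1) = 1 - cos(1/2).

1 - cos(1/2)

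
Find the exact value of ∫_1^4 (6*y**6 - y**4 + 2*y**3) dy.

977583/70

By the power rule, an antiderivative is F(y) = 6*y**7/7 - y**5/5 + y**4/2.
Then F(4) - F(1) = (488832/35) - (81/70) = 977583/70.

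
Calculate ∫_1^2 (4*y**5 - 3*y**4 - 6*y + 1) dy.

77/5

By the power rule, an antiderivative is F(y) = 2*y**6/3 - 3*y**5/5 - 3*y**2 + y.
Then F(2) - F(1) = (202/15) - (-29/15) = 77/5.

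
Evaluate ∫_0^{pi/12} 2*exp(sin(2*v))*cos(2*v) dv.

Let u = sin(2*v), so du = 2*cos(2*v) dv. When v = 0, u = 0; when v = pi/12, u = 1/2.
The integral becomes ∫ exp(u) du from 0 to 1/2, with antiderivative exp(u).
Back in v: F(v) = exp(sin(2*v)).
Then F(pi/12) - F(0) = (exp(1/2)) - (1) = -1 + exp(1/2).

-1 + exp(1/2)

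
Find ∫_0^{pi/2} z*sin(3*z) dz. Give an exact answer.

-1/9

Integrate by parts once (u = z, dv = sin(3*z) dz).
An antiderivative is F(z) = -z*cos(3*z)/3 + sin(3*z)/9.
Then F(pi/2) - F(0) = (-1/9) - (0) = -1/9.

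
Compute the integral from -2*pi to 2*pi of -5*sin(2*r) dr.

An antiderivative is F(r) = 5*cos(2*r)/2.
Then F(2*pi) - F(-2*pi) = (5/2) - (5/2) = 0.

0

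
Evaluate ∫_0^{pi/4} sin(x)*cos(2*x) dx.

-1/3 + sqrt(2)/3

Use the identity sin(x)cos(2*x) = [sin(3*x) + sin(-x)]/2.
An antiderivative is F(x) = cos(x)/2 - cos(3*x)/6.
Then F(pi/4) - F(0) = (sqrt(2)/3) - (1/3) = -1/3 + sqrt(2)/3.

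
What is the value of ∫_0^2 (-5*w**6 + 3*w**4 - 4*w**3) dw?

By the power rule, an antiderivative is F(w) = -5*w**7/7 + 3*w**5/5 - w**4.
Then F(2) - F(0) = (-3088/35) - (0) = -3088/35.

-3088/35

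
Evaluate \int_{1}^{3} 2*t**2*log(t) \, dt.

Integrate by parts once (u = ln t, dv = 2*t**2 dt).
An antiderivative is F(t) = 2*t**3*(3*log(t) - 1)/9.
Then F(3) - F(1) = (-6 + 18*log(3)) - (-2/9) = -52/9 + 18*log(3).

-52/9 + 18*log(3)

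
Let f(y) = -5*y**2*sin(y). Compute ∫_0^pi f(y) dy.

20 - 5*pi**2

Integrate by parts twice (u = y^2, dv = -5*sin(y) dy).
An antiderivative is F(y) = 5*y**2*cos(y) - 10*y*sin(y) - 10*cos(y).
Then F(pi) - F(0) = (10 - 5*pi**2) - (-10) = 20 - 5*pi**2.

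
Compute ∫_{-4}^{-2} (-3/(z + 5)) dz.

An antiderivative is F(z) = -3*log(z + 5).
Then F(-2) - F(-4) = (-log(27)) - (0) = -log(27).

-log(27)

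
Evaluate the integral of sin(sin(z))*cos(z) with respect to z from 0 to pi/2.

Let u = sin(z), so du = cos(z) dz. When z = 0, u = 0; when z = pi/2, u = 1.
The integral becomes ∫ sin(u) du from 0 to 1, with antiderivative -cos(u).
Back in z: F(z) = -cos(sin(z)).
Then F(pi/2) - F(0) = (-cos(1)) - (-1) = 1 - cos(1).

1 - cos(1)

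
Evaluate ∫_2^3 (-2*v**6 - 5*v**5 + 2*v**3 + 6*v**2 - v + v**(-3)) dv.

-541489/504

By the power rule, an antiderivative is F(v) = -2*v**7/7 - 5*v**6/6 + v**4/2 + 2*v**3 - v**2/2 - 1/(2*v**2).
Then F(3) - F(2) = (-71972/63) - (-11429/168) = -541489/504.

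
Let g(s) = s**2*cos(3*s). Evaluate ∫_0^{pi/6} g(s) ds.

Integrate by parts twice (u = s^2, dv = cos(3*s) ds).
An antiderivative is F(s) = s**2*sin(3*s)/3 + 2*s*cos(3*s)/9 - 2*sin(3*s)/27.
Then F(pi/6) - F(0) = (-2/27 + pi**2/108) - (0) = -2/27 + pi**2/108.

-2/27 + pi**2/108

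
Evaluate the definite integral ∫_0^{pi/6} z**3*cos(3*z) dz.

-pi/27 + pi**3/648 + 2/27

Integrate by parts 3 times (u = z^3, dv = cos(3*z) dz).
An antiderivative is F(z) = z**3*sin(3*z)/3 + z**2*cos(3*z)/3 - 2*z*sin(3*z)/9 - 2*cos(3*z)/27.
Then F(pi/6) - F(0) = (pi*(-24 + pi**2)/648) - (-2/27) = -pi/27 + pi**3/648 + 2/27.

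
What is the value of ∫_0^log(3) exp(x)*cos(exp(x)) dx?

-sin(1) + sin(3)

Let u = exp(x), so du = exp(x) dx. When x = 0, u = 1; when x = log(3), u = 3.
The integral becomes ∫ cos(u) du from 1 to 3, with antiderivative sin(u).
Back in x: F(x) = sin(exp(x)).
Then F(log(3)) - F(0) = (sin(3)) - (sin(1)) = -sin(1) + sin(3).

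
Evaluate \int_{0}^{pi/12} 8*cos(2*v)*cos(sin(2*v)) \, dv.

Let u = sin(2*v), so du = 2*cos(2*v) dv. When v = 0, u = 0; when v = pi/12, u = 1/2.
The integral becomes 4·∫ cos(u) du from 0 to 1/2, with antiderivative 4*sin(u).
Back in v: F(v) = 4*sin(sin(2*v)).
Then F(pi/12) - F(0) = (4*sin(1/2)) - (0) = 4*sin(1/2).

4*sin(1/2)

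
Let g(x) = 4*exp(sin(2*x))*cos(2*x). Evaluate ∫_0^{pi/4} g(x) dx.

Let u = sin(2*x), so du = 2*cos(2*x) dx. When x = 0, u = 0; when x = pi/4, u = 1.
The integral becomes 2·∫ exp(u) du from 0 to 1, with antiderivative 2*exp(u).
Back in x: F(x) = 2*exp(sin(2*x)).
Then F(pi/4) - F(0) = (2*E) - (2) = -2 + 2*E.

-2 + 2*E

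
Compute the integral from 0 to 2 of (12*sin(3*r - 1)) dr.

Let u = 3*r - 1, so du = 3 dr. When r = 0, u = -1; when r = 2, u = 5.
The integral becomes 4·∫ sin(u) du from -1 to 5, with antiderivative -4*cos(u).
Back in r: F(r) = -4*cos(3*r - 1).
Then F(2) - F(0) = (-4*cos(5)) - (-4*cos(1)) = -4*cos(5) + 4*cos(1).

-4*cos(5) + 4*cos(1)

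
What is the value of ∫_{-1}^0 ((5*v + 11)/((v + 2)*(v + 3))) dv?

log(81/8)

Factor the denominator: v**2 + 5*v + 6 = (v + 3)(v + 2).
Partial fractions: (5*v + 11)/((v + 2)*(v + 3)) = 4/(v + 3) + 1/(v + 2).
An antiderivative is F(v) = log(v + 2) + 4*log(v + 3).
Then F(0) - F(-1) = (log(2) + 4*log(3)) - (log(16)) = log(81/8).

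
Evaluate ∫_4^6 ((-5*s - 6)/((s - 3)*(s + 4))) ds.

Factor the denominator: s**2 + s - 12 = (s + 4)(s - 3).
Partial fractions: (-5*s - 6)/((s - 3)*(s + 4)) = -2/(s + 4) - 3/(s - 3).
An antiderivative is F(s) = -3*log(s - 3) - 2*log(s + 4).
Then F(6) - F(4) = (-3*log(3) - 2*log(5) - 2*log(2)) - (-log(64)) = -3*log(3) - 2*log(5) + 4*log(2).

-3*log(3) - 2*log(5) + 4*log(2)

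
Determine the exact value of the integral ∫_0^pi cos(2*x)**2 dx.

Use the identity cos^2(2*x) = (1 + cos(4*x))/2.
An antiderivative is F(x) = x/2 + sin(4*x)/8.
Then F(pi) - F(0) = (pi/2) - (0) = pi/2.

pi/2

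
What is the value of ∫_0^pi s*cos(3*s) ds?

Integrate by parts once (u = s, dv = cos(3*s) ds).
An antiderivative is F(s) = s*sin(3*s)/3 + cos(3*s)/9.
Then F(pi) - F(0) = (-1/9) - (1/9) = -2/9.

-2/9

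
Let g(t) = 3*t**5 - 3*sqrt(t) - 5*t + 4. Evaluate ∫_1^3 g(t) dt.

354 - 6*sqrt(3)

By the power rule, an antiderivative is F(t) = t**6/2 - 2*t**(3/2) - 5*t**2/2 + 4*t.
Then F(3) - F(1) = (354 - 6*sqrt(3)) - (0) = 354 - 6*sqrt(3).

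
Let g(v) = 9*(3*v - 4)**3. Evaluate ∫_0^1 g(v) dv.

Let u = 3*v - 4, so du = 3 dv. When v = 0, u = -4; when v = 1, u = -1.
The integral becomes 3·∫ u**3 du from -4 to -1, with antiderivative 3*u**4/4.
Back in v: F(v) = 3*(3*v - 4)**4/4.
Then F(1) - F(0) = (3/4) - (192) = -765/4.

-765/4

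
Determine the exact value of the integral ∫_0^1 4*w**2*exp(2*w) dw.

-1 + exp(2)

Integrate by parts twice (u = w^2, dv = 4*exp(2*w) dw).
An antiderivative is F(w) = (2*w**2 - 2*w + 1)*exp(2*w).
Then F(1) - F(0) = (exp(2)) - (1) = -1 + exp(2).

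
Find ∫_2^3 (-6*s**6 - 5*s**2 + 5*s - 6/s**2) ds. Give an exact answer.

By the power rule, an antiderivative is F(s) = -6*s**7/7 - 5*s**3/3 + 5*s**2/2 + 6/s.
Then F(3) - F(2) = (-26531/14) - (-2311/21) = -74971/42.

-74971/42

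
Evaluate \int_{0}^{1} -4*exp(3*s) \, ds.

4/3 - 4*exp(3)/3

An antiderivative is F(s) = -4*exp(3*s)/3.
Then F(1) - F(0) = (-4*exp(3)/3) - (-4/3) = 4/3 - 4*exp(3)/3.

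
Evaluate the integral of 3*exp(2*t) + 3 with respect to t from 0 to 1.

An antiderivative is F(t) = 3*exp(2*t)/2 + 3*t.
Then F(1) - F(0) = (3 + 3*exp(2)/2) - (3/2) = 3/2 + 3*exp(2)/2.

3/2 + 3*exp(2)/2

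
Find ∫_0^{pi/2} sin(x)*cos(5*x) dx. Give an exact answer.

Use the identity sin(x)cos(5*x) = [sin(6*x) + sin(-4*x)]/2.
An antiderivative is F(x) = cos(4*x)/8 - cos(6*x)/12.
Then F(pi/2) - F(0) = (5/24) - (1/24) = 1/6.

1/6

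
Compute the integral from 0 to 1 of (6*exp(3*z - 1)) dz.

-(2 - 2*exp(3))*exp(-1)

Let u = 3*z - 1, so du = 3 dz. When z = 0, u = -1; when z = 1, u = 2.
The integral becomes 2·∫ exp(u) du from -1 to 2, with antiderivative 2*exp(u).
Back in z: F(z) = 2*exp(3*z - 1).
Then F(1) - F(0) = (2*exp(2)) - (2*exp(-1)) = -(2 - 2*exp(3))*exp(-1).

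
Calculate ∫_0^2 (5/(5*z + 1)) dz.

log(11)

Let u = 5*z + 1, so du = 5 dz. When z = 0, u = 1; when z = 2, u = 11.
The integral becomes ∫ 1/u du from 1 to 11, with antiderivative log(u).
Back in z: F(z) = log(5*z + 1).
Then F(2) - F(0) = (log(11)) - (0) = log(11).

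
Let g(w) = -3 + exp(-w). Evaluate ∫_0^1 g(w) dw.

An antiderivative is F(w) = -3*w - exp(-w).
Then F(1) - F(0) = (-3 - exp(-1)) - (-1) = -2 - exp(-1).

-2 - exp(-1)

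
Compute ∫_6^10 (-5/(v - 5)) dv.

-5*log(5)

An antiderivative is F(v) = -5*log(v - 5).
Then F(10) - F(6) = (-5*log(5)) - (0) = -5*log(5).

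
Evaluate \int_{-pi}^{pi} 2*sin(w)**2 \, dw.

2*pi

Use the identity sin^2(w) = (1 - cos(2*w))/2.
An antiderivative is F(w) = w - sin(2*w)/2.
Then F(pi) - F(-pi) = (pi) - (-pi) = 2*pi.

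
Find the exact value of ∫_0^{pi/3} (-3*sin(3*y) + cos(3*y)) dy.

An antiderivative is F(y) = sin(3*y)/3 + cos(3*y).
Then F(pi/3) - F(0) = (-1) - (1) = -2.

-2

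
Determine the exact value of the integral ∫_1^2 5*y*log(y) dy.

-15/4 + 10*log(2)

Integrate by parts once (u = ln y, dv = 5*y dy).
An antiderivative is F(y) = 5*y**2*(2*log(y) - 1)/4.
Then F(2) - F(1) = (-5 + 10*log(2)) - (-5/4) = -15/4 + 10*log(2).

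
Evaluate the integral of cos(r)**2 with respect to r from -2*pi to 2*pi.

Use the identity cos^2(r) = (1 + cos(2*r))/2.
An antiderivative is F(r) = r/2 + sin(2*r)/4.
Then F(2*pi) - F(-2*pi) = (pi) - (-pi) = 2*pi.

2*pi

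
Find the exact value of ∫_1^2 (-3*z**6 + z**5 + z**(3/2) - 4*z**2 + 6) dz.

-10009/210 + 8*sqrt(2)/5

By the power rule, an antiderivative is F(z) = -3*z**7/7 + z**6/6 + 2*z**(5/2)/5 - 4*z**3/3 + 6*z.
Then F(2) - F(1) = (-300/7 + 8*sqrt(2)/5) - (1009/210) = -10009/210 + 8*sqrt(2)/5.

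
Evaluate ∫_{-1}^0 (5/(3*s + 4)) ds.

10*log(2)/3

An antiderivative is F(s) = 5*log(3*s + 4)/3.
Then F(0) - F(-1) = (10*log(2)/3) - (0) = 10*log(2)/3.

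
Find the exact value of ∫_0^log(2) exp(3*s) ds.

7/3

Let u = exp(s), so du = exp(s) ds. When s = 0, u = 1; when s = log(2), u = 2.
The integral becomes ∫ u**2 du from 1 to 2, with antiderivative u**3/3.
Back in s: F(s) = exp(3*s)/3.
Then F(log(2)) - F(0) = (8/3) - (1/3) = 7/3.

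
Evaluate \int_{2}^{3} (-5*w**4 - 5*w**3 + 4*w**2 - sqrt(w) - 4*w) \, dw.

By the power rule, an antiderivative is F(w) = -w**5 - 5*w**4/4 - 2*w**(3/2)/3 + 4*w**3/3 - 2*w**2.
Then F(3) - F(2) = (-1305/4 - 2*sqrt(3)) - (-148/3 - 4*sqrt(2)/3) = -3323/12 - 2*sqrt(3) + 4*sqrt(2)/3.

-3323/12 - 2*sqrt(3) + 4*sqrt(2)/3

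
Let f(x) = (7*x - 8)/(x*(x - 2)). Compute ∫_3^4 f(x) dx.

-4*log(3) + 11*log(2)

Factor the denominator: x**2 - 2*x = x(x - 2).
Partial fractions: (7*x - 8)/(x*(x - 2)) = 4/x + 3/(x - 2).
An antiderivative is F(x) = 4*log(x) + 3*log(x - 2).
Then F(4) - F(3) = (11*log(2)) - (log(81)) = -4*log(3) + 11*log(2).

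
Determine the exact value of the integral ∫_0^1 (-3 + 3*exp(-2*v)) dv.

-3/2 - 3*exp(-2)/2

An antiderivative is F(v) = -3*v - 3*exp(-2*v)/2.
Then F(1) - F(0) = (-3 - 3*exp(-2)/2) - (-3/2) = -3/2 - 3*exp(-2)/2.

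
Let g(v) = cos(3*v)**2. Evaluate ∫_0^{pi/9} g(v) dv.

Use the identity cos^2(3*v) = (1 + cos(6*v))/2.
An antiderivative is F(v) = v/2 + sin(6*v)/12.
Then F(pi/9) - F(0) = (sqrt(3)/24 + pi/18) - (0) = sqrt(3)/24 + pi/18.

sqrt(3)/24 + pi/18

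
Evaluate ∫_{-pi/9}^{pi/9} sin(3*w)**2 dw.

Use the identity sin^2(3*w) = (1 - cos(6*w))/2.
An antiderivative is F(w) = w/2 - sin(6*w)/12.
Then F(pi/9) - F(-pi/9) = (-sqrt(3)/24 + pi/18) - (-pi/18 + sqrt(3)/24) = -sqrt(3)/12 + pi/9.

-sqrt(3)/12 + pi/9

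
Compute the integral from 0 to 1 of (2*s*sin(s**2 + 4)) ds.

cos(4) - cos(5)

Let u = s**2 + 4, so du = 2*s ds. When s = 0, u = 4; when s = 1, u = 5.
The integral becomes ∫ sin(u) du from 4 to 5, with antiderivative -cos(u).
Back in s: F(s) = -cos(s**2 + 4).
Then F(1) - F(0) = (-cos(5)) - (-cos(4)) = cos(4) - cos(5).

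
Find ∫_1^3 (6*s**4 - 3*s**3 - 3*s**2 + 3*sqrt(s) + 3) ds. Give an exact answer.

By the power rule, an antiderivative is F(s) = 6*s**5/5 - 3*s**4/4 + 2*s**(3/2) - s**3 + 3*s.
Then F(3) - F(1) = (6*sqrt(3) + 4257/20) - (89/20) = 6*sqrt(3) + 1042/5.

6*sqrt(3) + 1042/5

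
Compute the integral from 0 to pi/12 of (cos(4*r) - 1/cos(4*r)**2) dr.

An antiderivative is F(r) = sin(4*r)/4 - tan(4*r)/4.
Then F(pi/12) - F(0) = (-sqrt(3)/8) - (0) = -sqrt(3)/8.

-sqrt(3)/8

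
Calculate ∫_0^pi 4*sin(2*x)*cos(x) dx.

16/3

Use the identity sin(2*x)cos(x) = [sin(3*x) + sin(x)]/2.
An antiderivative is F(x) = -2*cos(x) - 2*cos(3*x)/3.
Then F(pi) - F(0) = (8/3) - (-8/3) = 16/3.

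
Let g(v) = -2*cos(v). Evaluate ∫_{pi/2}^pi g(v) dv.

An antiderivative is F(v) = -2*sin(v).
Then F(pi) - F(pi/2) = (0) - (-2) = 2.

2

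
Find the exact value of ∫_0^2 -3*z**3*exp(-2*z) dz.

Integrate by parts 3 times (u = z^3, dv = -3*exp(-2*z) dz).
An antiderivative is F(z) = (12*z**3 + 18*z**2 + 18*z + 9)*exp(-2*z)/8.
Then F(2) - F(0) = (213*exp(-4)/8) - (9/8) = -9/8 + 213*exp(-4)/8.

-9/8 + 213*exp(-4)/8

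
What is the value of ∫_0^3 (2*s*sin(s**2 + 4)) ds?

-cos(13) + cos(4)

Let u = s**2 + 4, so du = 2*s ds. When s = 0, u = 4; when s = 3, u = 13.
The integral becomes ∫ sin(u) du from 4 to 13, with antiderivative -cos(u).
Back in s: F(s) = -cos(s**2 + 4).
Then F(3) - F(0) = (-cos(13)) - (-cos(4)) = -cos(13) + cos(4).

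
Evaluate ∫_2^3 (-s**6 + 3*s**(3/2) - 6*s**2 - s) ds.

-4685/14 - 24*sqrt(2)/5 + 54*sqrt(3)/5

By the power rule, an antiderivative is F(s) = -s**7/7 + 6*s**(5/2)/5 - 2*s**3 - s**2/2.
Then F(3) - F(2) = (-5193/14 + 54*sqrt(3)/5) - (-254/7 + 24*sqrt(2)/5) = -4685/14 - 24*sqrt(2)/5 + 54*sqrt(3)/5.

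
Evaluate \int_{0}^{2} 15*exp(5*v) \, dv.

-3 + 3*exp(10)

Let u = 5*v, so du = 5 dv. When v = 0, u = 0; when v = 2, u = 10.
The integral becomes 3·∫ exp(u) du from 0 to 10, with antiderivative 3*exp(u).
Back in v: F(v) = 3*exp(5*v).
Then F(2) - F(0) = (3*exp(10)) - (3) = -3 + 3*exp(10).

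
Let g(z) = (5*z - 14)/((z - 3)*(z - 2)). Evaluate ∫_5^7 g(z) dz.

-4*log(3) + log(2) + 4*log(5)

Factor the denominator: z**2 - 5*z + 6 = (z - 2)(z - 3).
Partial fractions: (5*z - 14)/((z - 3)*(z - 2)) = 4/(z - 2) + 1/(z - 3).
An antiderivative is F(z) = log(z - 3) + 4*log(z - 2).
Then F(7) - F(5) = (2*log(2) + 4*log(5)) - (log(2) + 4*log(3)) = -4*log(3) + log(2) + 4*log(5).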